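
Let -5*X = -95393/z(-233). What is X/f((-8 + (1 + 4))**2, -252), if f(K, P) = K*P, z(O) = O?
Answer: 95393/2642220 ≈ 0.036103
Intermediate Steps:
X = -95393/1165 (X = -(-95393)/(5*(-233)) = -(-95393)*(-1)/(5*233) = -1/5*95393/233 = -95393/1165 ≈ -81.882)
X/f((-8 + (1 + 4))**2, -252) = -95393*(-1/(252*(-8 + (1 + 4))**2))/1165 = -95393*(-1/(252*(-8 + 5)**2))/1165 = -95393/(1165*((-3)**2*(-252))) = -95393/(1165*(9*(-252))) = -95393/1165/(-2268) = -95393/1165*(-1/2268) = 95393/2642220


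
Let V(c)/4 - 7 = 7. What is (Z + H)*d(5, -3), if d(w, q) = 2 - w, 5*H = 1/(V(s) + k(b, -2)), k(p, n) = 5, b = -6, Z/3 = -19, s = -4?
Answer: 52152/305 ≈ 170.99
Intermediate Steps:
Z = -57 (Z = 3*(-19) = -57)
V(c) = 56 (V(c) = 28 + 4*7 = 28 + 28 = 56)
H = 1/305 (H = 1/(5*(56 + 5)) = (1/5)/61 = (1/5)*(1/61) = 1/305 ≈ 0.0032787)
(Z + H)*d(5, -3) = (-57 + 1/305)*(2 - 1*5) = -17384*(2 - 5)/305 = -17384/305*(-3) = 52152/305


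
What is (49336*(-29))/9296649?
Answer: -1430744/9296649 ≈ -0.15390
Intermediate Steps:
(49336*(-29))/9296649 = -1430744*1/9296649 = -1430744/9296649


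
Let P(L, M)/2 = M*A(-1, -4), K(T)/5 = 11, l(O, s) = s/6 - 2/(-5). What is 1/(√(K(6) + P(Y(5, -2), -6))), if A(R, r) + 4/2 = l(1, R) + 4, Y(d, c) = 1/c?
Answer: √705/141 ≈ 0.18831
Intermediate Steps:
l(O, s) = ⅖ + s/6 (l(O, s) = s*(⅙) - 2*(-⅕) = s/6 + ⅖ = ⅖ + s/6)
K(T) = 55 (K(T) = 5*11 = 55)
A(R, r) = 12/5 + R/6 (A(R, r) = -2 + ((⅖ + R/6) + 4) = -2 + (22/5 + R/6) = 12/5 + R/6)
P(L, M) = 67*M/15 (P(L, M) = 2*(M*(12/5 + (⅙)*(-1))) = 2*(M*(12/5 - ⅙)) = 2*(M*(67/30)) = 2*(67*M/30) = 67*M/15)
1/(√(K(6) + P(Y(5, -2), -6))) = 1/(√(55 + (67/15)*(-6))) = 1/(√(55 - 134/5)) = 1/(√(141/5)) = 1/(√705/5) = √705/141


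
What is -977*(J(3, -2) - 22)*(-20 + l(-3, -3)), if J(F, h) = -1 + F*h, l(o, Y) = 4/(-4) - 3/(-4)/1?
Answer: -2294973/4 ≈ -5.7374e+5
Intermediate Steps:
l(o, Y) = -¼ (l(o, Y) = 4*(-¼) - 3*(-¼)*1 = -1 + (¾)*1 = -1 + ¾ = -¼)
-977*(J(3, -2) - 22)*(-20 + l(-3, -3)) = -977*((-1 + 3*(-2)) - 22)*(-20 - ¼) = -977*((-1 - 6) - 22)*(-81)/4 = -977*(-7 - 22)*(-81)/4 = -(-28333)*(-81)/4 = -977*2349/4 = -2294973/4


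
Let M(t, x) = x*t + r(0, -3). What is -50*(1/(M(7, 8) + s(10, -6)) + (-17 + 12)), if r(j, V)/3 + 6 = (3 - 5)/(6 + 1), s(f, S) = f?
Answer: 8215/33 ≈ 248.94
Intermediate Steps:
r(j, V) = -132/7 (r(j, V) = -18 + 3*((3 - 5)/(6 + 1)) = -18 + 3*(-2/7) = -18 - 6/7 = -132/7)
M(t, x) = -132/7 + t*x (M(t, x) = x*t - 132/7 = t*x - 132/7 = -132/7 + t*x)
-50*(1/(M(7, 8) + s(10, -6)) + (-17 + 12)) = -50*(1/((-132/7 + 7*8) + 10) + (-17 + 12)) = -50*(1/((-132/7 + 56) + 10) - 5) = -50*(1/(260/7 + 10) - 5) = -50*(1/(330/7) - 5) = -50*(7/330 - 5) = -50*(-1643/330) = 8215/33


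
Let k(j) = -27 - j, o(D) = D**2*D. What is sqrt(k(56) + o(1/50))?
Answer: I*sqrt(20749998)/500 ≈ 9.1104*I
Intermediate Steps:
o(D) = D**3
sqrt(k(56) + o(1/50)) = sqrt((-27 - 1*56) + (1/50)**3) = sqrt((-27 - 56) + (1/50)**3) = sqrt(-83 + 1/125000) = sqrt(-10374999/125000) = I*sqrt(20749998)/500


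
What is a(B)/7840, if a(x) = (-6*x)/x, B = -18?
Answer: -3/3920 ≈ -0.00076531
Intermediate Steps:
a(x) = -6
a(B)/7840 = -6/7840 = -6*1/7840 = -3/3920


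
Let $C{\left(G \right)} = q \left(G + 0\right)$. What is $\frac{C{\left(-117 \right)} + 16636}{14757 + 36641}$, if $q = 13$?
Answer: $\frac{15115}{51398} \approx 0.29408$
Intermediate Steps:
$C{\left(G \right)} = 13 G$ ($C{\left(G \right)} = 13 \left(G + 0\right) = 13 G$)
$\frac{C{\left(-117 \right)} + 16636}{14757 + 36641} = \frac{13 \left(-117\right) + 16636}{14757 + 36641} = \frac{-1521 + 16636}{51398} = 15115 \cdot \frac{1}{51398} = \frac{15115}{51398}$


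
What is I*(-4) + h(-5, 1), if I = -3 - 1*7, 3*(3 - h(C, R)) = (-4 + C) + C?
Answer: 143/3 ≈ 47.667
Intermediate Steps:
h(C, R) = 13/3 - 2*C/3 (h(C, R) = 3 - ((-4 + C) + C)/3 = 3 - (-4 + 2*C)/3 = 3 + (4/3 - 2*C/3) = 13/3 - 2*C/3)
I = -10 (I = -3 - 7 = -10)
I*(-4) + h(-5, 1) = -10*(-4) + (13/3 - 2/3*(-5)) = 40 + (13/3 + 10/3) = 40 + 23/3 = 143/3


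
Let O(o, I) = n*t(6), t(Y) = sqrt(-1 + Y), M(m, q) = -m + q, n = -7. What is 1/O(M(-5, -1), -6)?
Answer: -sqrt(5)/35 ≈ -0.063888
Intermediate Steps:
M(m, q) = q - m
O(o, I) = -7*sqrt(5) (O(o, I) = -7*sqrt(-1 + 6) = -7*sqrt(5))
1/O(M(-5, -1), -6) = 1/(-7*sqrt(5)) = -sqrt(5)/35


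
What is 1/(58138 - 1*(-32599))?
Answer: 1/90737 ≈ 1.1021e-5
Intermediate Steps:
1/(58138 - 1*(-32599)) = 1/(58138 + 32599) = 1/90737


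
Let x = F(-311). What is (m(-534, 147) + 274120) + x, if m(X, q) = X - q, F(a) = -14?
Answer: 273425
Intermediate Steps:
x = -14
(m(-534, 147) + 274120) + x = ((-534 - 1*147) + 274120) - 14 = ((-534 - 147) + 274120) - 14 = (-681 + 274120) - 14 = 273439 - 14 = 273425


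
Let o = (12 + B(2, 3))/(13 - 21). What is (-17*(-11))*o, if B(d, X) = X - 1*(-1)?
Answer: -374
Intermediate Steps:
B(d, X) = 1 + X (B(d, X) = X + 1 = 1 + X)
o = -2 (o = (12 + (1 + 3))/(13 - 21) = (12 + 4)/(-8) = 16*(-⅛) = -2)
(-17*(-11))*o = -17*(-11)*(-2) = 187*(-2) = -374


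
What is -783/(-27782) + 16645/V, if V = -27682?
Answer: -3799624/6629839 ≈ -0.57311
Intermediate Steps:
-783/(-27782) + 16645/V = -783/(-27782) + 16645/(-27682) = -783*(-1/27782) + 16645*(-1/27682) = 27/958 - 16645/27682 = -3799624/6629839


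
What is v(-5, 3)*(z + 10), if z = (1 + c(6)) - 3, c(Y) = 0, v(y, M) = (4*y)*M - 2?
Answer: -496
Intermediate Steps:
v(y, M) = -2 + 4*M*y (v(y, M) = 4*M*y - 2 = -2 + 4*M*y)
z = -2 (z = (1 + 0) - 3 = 1 - 3 = -2)
v(-5, 3)*(z + 10) = (-2 + 4*3*(-5))*(-2 + 10) = (-2 - 60)*8 = -62*8 = -496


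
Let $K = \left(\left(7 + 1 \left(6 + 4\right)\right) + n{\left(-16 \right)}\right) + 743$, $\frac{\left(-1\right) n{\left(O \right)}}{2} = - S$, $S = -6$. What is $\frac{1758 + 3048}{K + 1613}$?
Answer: $\frac{1602}{787} \approx 2.0356$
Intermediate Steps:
$n{\left(O \right)} = -12$ ($n{\left(O \right)} = - 2 \left(\left(-1\right) \left(-6\right)\right) = \left(-2\right) 6 = -12$)
$K = 748$ ($K = \left(\left(7 + 1 \left(6 + 4\right)\right) - 12\right) + 743 = \left(\left(7 + 1 \cdot 10\right) - 12\right) + 743 = \left(\left(7 + 10\right) - 12\right) + 743 = \left(17 - 12\right) + 743 = 5 + 743 = 748$)
$\frac{1758 + 3048}{K + 1613} = \frac{1758 + 3048}{748 + 1613} = \frac{4806}{2361} = 4806 \cdot \frac{1}{2361} = \frac{1602}{787}$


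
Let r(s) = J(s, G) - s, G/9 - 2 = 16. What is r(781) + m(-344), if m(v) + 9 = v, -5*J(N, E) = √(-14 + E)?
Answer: -1134 - 2*√37/5 ≈ -1136.4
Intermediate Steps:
G = 162 (G = 18 + 9*16 = 18 + 144 = 162)
J(N, E) = -√(-14 + E)/5
m(v) = -9 + v
r(s) = -s - 2*√37/5 (r(s) = -√(-14 + 162)/5 - s = -2*√37/5 - s = -s - 2*√37/5)
r(781) + m(-344) = (-1*781 - 2*√37/5) + (-9 - 344) = (-781 - 2*√37/5) - 353 = -1134 - 2*√37/5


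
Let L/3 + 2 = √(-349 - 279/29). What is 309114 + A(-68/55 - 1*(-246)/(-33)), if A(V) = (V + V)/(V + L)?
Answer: 12209078587/39497 + 825*I*√754/78994 ≈ 3.0911e+5 + 0.28678*I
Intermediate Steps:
L = -6 + 60*I*√754/29 (L = -6 + 3*√(-349 - 279/29) = -6 + 3*√(-10400/29) = -6 + 3*(20*I*√754/29) = -6 + 60*I*√754/29 ≈ -6.0 + 56.812*I)
A(V) = 2*V/(-6 + V + 60*I*√754/29) (A(V) = (V + V)/(V + (-6 + 60*I*√754/29)) = (2*V)/(-6 + V + 60*I*√754/29) = 2*V/(-6 + V + 60*I*√754/29))
309114 + A(-68/55 - 1*(-246)/(-33)) = 309114 + 58*(-68/55 - 1*(-246)/(-33))/(-174 + 29*(-68/55 - 1*(-246)/(-33)) + 60*I*√754) = 309114 + 58*(-68*1/55 + 246*(-1/33))/(-174 + 29*(-68*1/55 + 246*(-1/33)) + 60*I*√754) = 309114 + 58*(-68/55 - 82/11)/(-174 + 29*(-68/55 - 82/11) + 60*I*√754) = 309114 + 58*(-478/55)/(-174 + 29*(-478/55) + 60*I*√754) = 309114 + 58*(-478/55)/(-174 - 13862/55 + 60*I*√754) = 309114 + 58*(-478/55)/(-23432/55 + 60*I*√754) = 309114 - 27724/(55*(-23432/55 + 60*I*√754))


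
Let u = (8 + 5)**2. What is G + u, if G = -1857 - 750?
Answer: -2438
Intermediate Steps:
G = -2607
u = 169 (u = 13**2 = 169)
G + u = -2607 + 169 = -2438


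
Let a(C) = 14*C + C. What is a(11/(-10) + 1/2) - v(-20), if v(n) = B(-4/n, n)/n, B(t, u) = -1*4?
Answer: -46/5 ≈ -9.2000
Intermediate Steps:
B(t, u) = -4
a(C) = 15*C
v(n) = -4/n
a(11/(-10) + 1/2) - v(-20) = 15*(11/(-10) + 1/2) - (-4)/(-20) = 15*(11*(-1/10) + 1*(1/2)) - (-4)*(-1)/20 = 15*(-11/10 + 1/2) - 1*1/5 = 15*(-3/5) - 1/5 = -9 - 1/5 = -46/5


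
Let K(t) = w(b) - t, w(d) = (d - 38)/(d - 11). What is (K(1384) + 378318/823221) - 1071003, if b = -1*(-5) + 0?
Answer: -588537728329/548814 ≈ -1.0724e+6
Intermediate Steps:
b = 5 (b = 5 + 0 = 5)
w(d) = (-38 + d)/(-11 + d)
K(t) = 11/2 - t (K(t) = (-38 + 5)/(-11 + 5) - t = -33/(-6) - t = -⅙*(-33) - t = 11/2 - t)
(K(1384) + 378318/823221) - 1071003 = ((11/2 - 1*1384) + 378318/823221) - 1071003 = ((11/2 - 1384) + 378318*(1/823221)) - 1071003 = (-2757/2 + 126106/274407) - 1071003 = -756287887/548814 - 1071003 = -588537728329/548814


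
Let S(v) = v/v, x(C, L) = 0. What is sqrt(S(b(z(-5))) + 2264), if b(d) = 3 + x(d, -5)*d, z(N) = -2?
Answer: sqrt(2265) ≈ 47.592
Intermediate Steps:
b(d) = 3 (b(d) = 3 + 0*d = 3 + 0 = 3)
S(v) = 1
sqrt(S(b(z(-5))) + 2264) = sqrt(1 + 2264) = sqrt(2265)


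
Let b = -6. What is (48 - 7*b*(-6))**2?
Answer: 41616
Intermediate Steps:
(48 - 7*b*(-6))**2 = (48 - 7*(-6)*(-6))**2 = (48 + 42*(-6))**2 = (48 - 252)**2 = (-204)**2 = 41616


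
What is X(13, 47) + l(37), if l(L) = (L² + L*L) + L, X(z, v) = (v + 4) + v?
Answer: 2873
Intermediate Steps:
X(z, v) = 4 + 2*v (X(z, v) = (4 + v) + v = 4 + 2*v)
l(L) = L + 2*L² (l(L) = (L² + L²) + L = 2*L² + L = L + 2*L²)
X(13, 47) + l(37) = (4 + 2*47) + 37*(1 + 2*37) = (4 + 94) + 37*(1 + 74) = 98 + 37*75 = 98 + 2775 = 2873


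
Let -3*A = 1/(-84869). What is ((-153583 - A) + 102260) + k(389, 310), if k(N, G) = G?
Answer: -12988266892/254607 ≈ -51013.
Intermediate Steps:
A = 1/254607 (A = -1/3/(-84869) = -1/3*(-1/84869) = 1/254607 ≈ 3.9276e-6)
((-153583 - A) + 102260) + k(389, 310) = ((-153583 - 1*1/254607) + 102260) + 310 = ((-153583 - 1/254607) + 102260) + 310 = (-39103306882/254607 + 102260) + 310 = -13067195062/254607 + 310 = -12988266892/254607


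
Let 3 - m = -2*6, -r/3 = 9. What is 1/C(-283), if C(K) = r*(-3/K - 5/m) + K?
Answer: -283/77623 ≈ -0.0036458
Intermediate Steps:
r = -27 (r = -3*9 = -27)
m = 15 (m = 3 - (-2)*6 = 3 - 1*(-12) = 3 + 12 = 15)
C(K) = 9 + K + 81/K (C(K) = -27*(-3/K - 5/15) + K = -27*(-3/K - 5*1/15) + K = -27*(-3/K - ⅓) + K = -27*(-⅓ - 3/K) + K = (9 + 81/K) + K = 9 + K + 81/K)
1/C(-283) = 1/(9 - 283 + 81/(-283)) = 1/(9 - 283 + 81*(-1/283)) = 1/(9 - 283 - 81/283) = 1/(-77623/283) = -283/77623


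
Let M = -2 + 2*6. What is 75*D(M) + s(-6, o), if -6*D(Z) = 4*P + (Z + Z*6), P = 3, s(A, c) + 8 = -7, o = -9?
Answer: -1040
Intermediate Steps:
s(A, c) = -15 (s(A, c) = -8 - 7 = -15)
M = 10 (M = -2 + 12 = 10)
D(Z) = -2 - 7*Z/6 (D(Z) = -(4*3 + (Z + Z*6))/6 = -(12 + (Z + 6*Z))/6 = -(12 + 7*Z)/6 = -2 - 7*Z/6)
75*D(M) + s(-6, o) = 75*(-2 - 7/6*10) - 15 = 75*(-2 - 35/3) - 15 = 75*(-41/3) - 15 = -1025 - 15 = -1040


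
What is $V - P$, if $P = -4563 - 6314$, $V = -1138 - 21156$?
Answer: $-11417$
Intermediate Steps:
$V = -22294$ ($V = -1138 - 21156 = -22294$)
$P = -10877$
$V - P = -22294 - -10877 = -22294 + 10877 = -11417$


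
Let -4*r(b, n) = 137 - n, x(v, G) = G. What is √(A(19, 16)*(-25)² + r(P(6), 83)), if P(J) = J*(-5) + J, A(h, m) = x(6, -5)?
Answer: I*√12554/2 ≈ 56.022*I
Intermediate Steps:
A(h, m) = -5
P(J) = -4*J (P(J) = -5*J + J = -4*J)
r(b, n) = -137/4 + n/4 (r(b, n) = -(137 - n)/4 = -137/4 + n/4)
√(A(19, 16)*(-25)² + r(P(6), 83)) = √(-5*(-25)² + (-137/4 + (¼)*83)) = √(-5*625 + (-137/4 + 83/4)) = √(-3125 - 27/2) = √(-6277/2) = I*√12554/2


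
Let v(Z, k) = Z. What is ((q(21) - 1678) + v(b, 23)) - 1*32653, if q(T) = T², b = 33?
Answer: -33857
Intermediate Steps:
((q(21) - 1678) + v(b, 23)) - 1*32653 = ((21² - 1678) + 33) - 1*32653 = ((441 - 1678) + 33) - 32653 = (-1237 + 33) - 32653 = -1204 - 32653 = -33857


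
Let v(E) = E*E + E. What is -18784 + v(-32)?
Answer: -17792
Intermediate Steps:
v(E) = E + E² (v(E) = E² + E = E + E²)
-18784 + v(-32) = -18784 - 32*(1 - 32) = -18784 - 32*(-31) = -18784 + 992 = -17792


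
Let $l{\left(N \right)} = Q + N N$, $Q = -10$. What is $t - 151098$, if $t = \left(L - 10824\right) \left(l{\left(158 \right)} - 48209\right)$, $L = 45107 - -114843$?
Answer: $-3468076228$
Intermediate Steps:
$L = 159950$ ($L = 45107 + 114843 = 159950$)
$l{\left(N \right)} = -10 + N^{2}$ ($l{\left(N \right)} = -10 + N N = -10 + N^{2}$)
$t = -3467925130$ ($t = \left(159950 - 10824\right) \left(\left(-10 + 158^{2}\right) - 48209\right) = 149126 \left(\left(-10 + 24964\right) - 48209\right) = 149126 \left(24954 - 48209\right) = 149126 \left(-23255\right) = -3467925130$)
$t - 151098 = -3467925130 - 151098 = -3468076228$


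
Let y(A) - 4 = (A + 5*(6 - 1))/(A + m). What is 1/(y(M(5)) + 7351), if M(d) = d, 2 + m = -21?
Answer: 3/22060 ≈ 0.00013599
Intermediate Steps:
m = -23 (m = -2 - 21 = -23)
y(A) = 4 + (25 + A)/(-23 + A) (y(A) = 4 + (A + 5*(6 - 1))/(A - 23) = 4 + (A + 5*5)/(-23 + A) = 4 + (A + 25)/(-23 + A) = 4 + (25 + A)/(-23 + A))
1/(y(M(5)) + 7351) = 1/((-67 + 5*5)/(-23 + 5) + 7351) = 1/((-67 + 25)/(-18) + 7351) = 1/(-1/18*(-42) + 7351) = 1/(7/3 + 7351) = 1/(22060/3) = 3/22060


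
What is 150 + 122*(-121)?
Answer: -14612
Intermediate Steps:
150 + 122*(-121) = 150 - 14762 = -14612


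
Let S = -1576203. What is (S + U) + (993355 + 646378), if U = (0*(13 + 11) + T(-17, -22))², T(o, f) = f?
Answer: 64014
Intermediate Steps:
U = 484 (U = (0*(13 + 11) - 22)² = (0*24 - 22)² = (0 - 22)² = (-22)² = 484)
(S + U) + (993355 + 646378) = (-1576203 + 484) + (993355 + 646378) = -1575719 + 1639733 = 64014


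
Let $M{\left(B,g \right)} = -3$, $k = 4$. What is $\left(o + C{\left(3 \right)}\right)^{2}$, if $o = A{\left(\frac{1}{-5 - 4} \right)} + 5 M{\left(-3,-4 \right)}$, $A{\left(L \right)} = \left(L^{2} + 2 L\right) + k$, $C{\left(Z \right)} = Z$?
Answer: $\frac{442225}{6561} \approx 67.402$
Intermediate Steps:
$A{\left(L \right)} = 4 + L^{2} + 2 L$ ($A{\left(L \right)} = \left(L^{2} + 2 L\right) + 4 = 4 + L^{2} + 2 L$)
$o = - \frac{908}{81}$ ($o = \left(4 + \left(\frac{1}{-5 - 4}\right)^{2} + \frac{2}{-5 - 4}\right) + 5 \left(-3\right) = \left(4 + \left(\frac{1}{-9}\right)^{2} + \frac{2}{-9}\right) - 15 = \left(4 + \left(- \frac{1}{9}\right)^{2} + 2 \left(- \frac{1}{9}\right)\right) - 15 = \left(4 + \frac{1}{81} - \frac{2}{9}\right) - 15 = \frac{307}{81} - 15 = - \frac{908}{81} \approx -11.21$)
$\left(o + C{\left(3 \right)}\right)^{2} = \left(- \frac{908}{81} + 3\right)^{2} = \left(- \frac{665}{81}\right)^{2} = \frac{442225}{6561}$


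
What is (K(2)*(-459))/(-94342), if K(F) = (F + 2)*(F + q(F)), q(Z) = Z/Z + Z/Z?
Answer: 3672/47171 ≈ 0.077844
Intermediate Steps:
q(Z) = 2 (q(Z) = 1 + 1 = 2)
K(F) = (2 + F)² (K(F) = (F + 2)*(F + 2) = (2 + F)*(2 + F) = (2 + F)²)
(K(2)*(-459))/(-94342) = ((4 + 2² + 4*2)*(-459))/(-94342) = ((4 + 4 + 8)*(-459))*(-1/94342) = (16*(-459))*(-1/94342) = -7344*(-1/94342) = 3672/47171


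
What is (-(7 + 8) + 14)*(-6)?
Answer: 6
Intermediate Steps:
(-(7 + 8) + 14)*(-6) = (-1*15 + 14)*(-6) = (-15 + 14)*(-6) = -1*(-6) = 6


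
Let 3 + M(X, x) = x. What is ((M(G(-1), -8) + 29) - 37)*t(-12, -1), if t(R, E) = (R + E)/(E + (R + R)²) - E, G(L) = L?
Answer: -10678/575 ≈ -18.570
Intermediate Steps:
t(R, E) = -E + (E + R)/(E + 4*R²) (t(R, E) = (E + R)/(E + (2*R)²) - E = (E + R)/(E + 4*R²) - E = -E + (E + R)/(E + 4*R²))
M(X, x) = -3 + x
((M(G(-1), -8) + 29) - 37)*t(-12, -1) = (((-3 - 8) + 29) - 37)*((-1 - 12 - 1*(-1)² - 4*(-1)*(-12)²)/(-1 + 4*(-12)²)) = ((-11 + 29) - 37)*((-1 - 12 - 1*1 - 4*(-1)*144)/(-1 + 4*144)) = (18 - 37)*((-1 - 12 - 1 + 576)/(-1 + 576)) = -19*562/575 = -10678/575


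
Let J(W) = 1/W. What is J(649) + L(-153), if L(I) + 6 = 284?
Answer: 180423/649 ≈ 278.00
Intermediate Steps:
L(I) = 278 (L(I) = -6 + 284 = 278)
J(649) + L(-153) = 1/649 + 278 = 180423/649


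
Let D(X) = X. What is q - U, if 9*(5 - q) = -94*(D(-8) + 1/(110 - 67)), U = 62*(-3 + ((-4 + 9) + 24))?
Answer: -654151/387 ≈ -1690.3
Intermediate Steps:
U = 1612 (U = 62*(-3 + (5 + 24)) = 62*(-3 + 29) = 62*26 = 1612)
q = -30307/387 (q = 5 - (-94)*(-8 + 1/(110 - 67))/9 = 5 - (-94)*(-8 + 1/43)/9 = 5 - (-94)*(-343)/(9*43) = 5 - ⅑*32242/43 = 5 - 32242/387 = -30307/387 ≈ -78.313)
q - U = -30307/387 - 1*1612 = -30307/387 - 1612 = -654151/387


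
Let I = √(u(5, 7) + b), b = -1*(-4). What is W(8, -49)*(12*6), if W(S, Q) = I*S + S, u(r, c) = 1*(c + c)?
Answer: 576 + 1728*√2 ≈ 3019.8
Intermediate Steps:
b = 4
u(r, c) = 2*c (u(r, c) = 1*(2*c) = 2*c)
I = 3*√2 (I = √(2*7 + 4) = √(14 + 4) = √18 = 3*√2 ≈ 4.2426)
W(S, Q) = S + 3*S*√2 (W(S, Q) = (3*√2)*S + S = 3*S*√2 + S = S + 3*S*√2)
W(8, -49)*(12*6) = (8*(1 + 3*√2))*(12*6) = (8 + 24*√2)*72 = 576 + 1728*√2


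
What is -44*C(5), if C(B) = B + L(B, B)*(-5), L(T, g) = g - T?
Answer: -220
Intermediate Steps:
C(B) = B (C(B) = B + (B - B)*(-5) = B + 0*(-5) = B + 0 = B)
-44*C(5) = -44*5 = -220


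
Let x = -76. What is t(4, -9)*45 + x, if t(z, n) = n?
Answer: -481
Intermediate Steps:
t(4, -9)*45 + x = -9*45 - 76 = -405 - 76 = -481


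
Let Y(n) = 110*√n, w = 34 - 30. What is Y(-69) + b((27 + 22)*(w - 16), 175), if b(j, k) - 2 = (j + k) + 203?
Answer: -208 + 110*I*√69 ≈ -208.0 + 913.73*I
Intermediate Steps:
w = 4
b(j, k) = 205 + j + k (b(j, k) = 2 + ((j + k) + 203) = 2 + (203 + j + k) = 205 + j + k)
Y(-69) + b((27 + 22)*(w - 16), 175) = 110*√(-69) + (205 + (27 + 22)*(4 - 16) + 175) = 110*(I*√69) + (205 + 49*(-12) + 175) = 110*I*√69 + (205 - 588 + 175) = 110*I*√69 - 208 = -208 + 110*I*√69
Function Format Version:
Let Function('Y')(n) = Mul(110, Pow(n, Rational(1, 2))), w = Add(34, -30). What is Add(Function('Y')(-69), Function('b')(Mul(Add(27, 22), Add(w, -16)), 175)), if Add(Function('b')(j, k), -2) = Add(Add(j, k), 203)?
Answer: Add(-208, Mul(110, I, Pow(69, Rational(1, 2)))) ≈ Add(-208.00, Mul(913.73, I))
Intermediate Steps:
w = 4
Function('b')(j, k) = Add(205, j, k) (Function('b')(j, k) = Add(2, Add(Add(j, k), 203)) = Add(2, Add(203, j, k)) = Add(205, j, k))
Add(Function('Y')(-69), Function('b')(Mul(Add(27, 22), Add(w, -16)), 175)) = Add(Mul(110, Pow(-69, Rational(1, 2))), Add(205, Mul(Add(27, 22), Add(4, -16)), 175)) = Add(Mul(110, Mul(I, Pow(69, Rational(1, 2)))), Add(205, Mul(49, -12), 175)) = Add(Mul(110, I, Pow(69, Rational(1, 2))), Add(205, -588, 175)) = Add(Mul(110, I, Pow(69, Rational(1, 2))), -208) = Add(-208, Mul(110, I, Pow(69, Rational(1, 2))))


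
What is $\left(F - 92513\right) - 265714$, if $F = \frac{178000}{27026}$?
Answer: $- \frac{4840632451}{13513} \approx -3.5822 \cdot 10^{5}$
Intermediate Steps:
$F = \frac{89000}{13513}$ ($F = 178000 \cdot \frac{1}{27026} = \frac{89000}{13513} \approx 6.5863$)
$\left(F - 92513\right) - 265714 = \left(\frac{89000}{13513} - 92513\right) - 265714 = - \frac{1250039169}{13513} - 265714 = - \frac{4840632451}{13513}$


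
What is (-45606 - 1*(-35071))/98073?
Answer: -10535/98073 ≈ -0.10742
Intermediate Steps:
(-45606 - 1*(-35071))/98073 = (-45606 + 35071)*(1/98073) = -10535*1/98073 = -10535/98073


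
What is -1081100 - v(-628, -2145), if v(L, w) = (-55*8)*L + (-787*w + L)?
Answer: -3044907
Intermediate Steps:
v(L, w) = -787*w - 439*L (v(L, w) = -440*L + (L - 787*w) = -787*w - 439*L)
-1081100 - v(-628, -2145) = -1081100 - (-787*(-2145) - 439*(-628)) = -1081100 - (1688115 + 275692) = -1081100 - 1*1963807 = -1081100 - 1963807 = -3044907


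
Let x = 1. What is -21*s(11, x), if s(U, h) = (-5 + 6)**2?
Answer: -21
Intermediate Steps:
s(U, h) = 1 (s(U, h) = 1**2 = 1)
-21*s(11, x) = -21*1 = -21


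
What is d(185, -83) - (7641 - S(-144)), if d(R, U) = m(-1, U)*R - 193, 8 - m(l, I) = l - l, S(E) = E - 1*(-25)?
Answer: -6473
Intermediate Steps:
S(E) = 25 + E (S(E) = E + 25 = 25 + E)
m(l, I) = 8 (m(l, I) = 8 - (l - l) = 8 - 1*0 = 8 + 0 = 8)
d(R, U) = -193 + 8*R (d(R, U) = 8*R - 193 = -193 + 8*R)
d(185, -83) - (7641 - S(-144)) = (-193 + 8*185) - (7641 - (25 - 144)) = (-193 + 1480) - (7641 - 1*(-119)) = 1287 - (7641 + 119) = 1287 - 1*7760 = 1287 - 7760 = -6473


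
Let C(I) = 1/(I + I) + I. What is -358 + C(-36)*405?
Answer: -119549/8 ≈ -14944.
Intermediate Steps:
C(I) = I + 1/(2*I) (C(I) = 1/(2*I) + I = I + 1/(2*I))
-358 + C(-36)*405 = -358 + (-36 + (½)/(-36))*405 = -358 + (-36 + (½)*(-1/36))*405 = -358 + (-36 - 1/72)*405 = -358 - 2593/72*405 = -358 - 116685/8 = -119549/8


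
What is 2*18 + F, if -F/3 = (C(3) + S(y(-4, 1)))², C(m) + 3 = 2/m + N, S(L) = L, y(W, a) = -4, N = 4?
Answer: 59/3 ≈ 19.667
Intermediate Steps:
C(m) = 1 + 2/m (C(m) = -3 + (2/m + 4) = -3 + (4 + 2/m) = 1 + 2/m)
F = -49/3 (F = -3*((2 + 3)/3 - 4)² = -3*((⅓)*5 - 4)² = -3*(5/3 - 4)² = -3*(-7/3)² = -3*49/9 = -49/3 ≈ -16.333)
2*18 + F = 2*18 - 49/3 = 36 - 49/3 = 59/3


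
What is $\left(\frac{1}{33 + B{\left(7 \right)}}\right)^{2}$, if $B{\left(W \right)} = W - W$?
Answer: $\frac{1}{1089} \approx 0.00091827$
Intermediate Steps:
$B{\left(W \right)} = 0$
$\left(\frac{1}{33 + B{\left(7 \right)}}\right)^{2} = \left(\frac{1}{33 + 0}\right)^{2} = \left(\frac{1}{33}\right)^{2} = \frac{1}{1089}$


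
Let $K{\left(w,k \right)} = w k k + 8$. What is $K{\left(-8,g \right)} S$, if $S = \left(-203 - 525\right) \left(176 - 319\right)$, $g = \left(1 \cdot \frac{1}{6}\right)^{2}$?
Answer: $\frac{67407340}{81} \approx 8.3219 \cdot 10^{5}$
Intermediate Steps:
$g = \frac{1}{36}$ ($g = \left(1 \cdot \frac{1}{6}\right)^{2} = \left(\frac{1}{6}\right)^{2} = \frac{1}{36} \approx 0.027778$)
$S = 104104$ ($S = \left(-728\right) \left(-143\right) = 104104$)
$K{\left(w,k \right)} = 8 + w k^{2}$ ($K{\left(w,k \right)} = k w k + 8 = w k^{2} + 8 = 8 + w k^{2}$)
$K{\left(-8,g \right)} S = \left(8 - \frac{8}{1296}\right) 104104 = \left(8 - \frac{1}{162}\right) 104104 = \frac{1295}{162} \cdot 104104 = \frac{67407340}{81}$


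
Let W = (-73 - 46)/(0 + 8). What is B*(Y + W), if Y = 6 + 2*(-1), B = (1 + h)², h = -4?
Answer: -783/8 ≈ -97.875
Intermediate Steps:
B = 9 (B = (1 - 4)² = (-3)² = 9)
Y = 4 (Y = 6 - 2 = 4)
W = -119/8 ≈ -14.875
B*(Y + W) = 9*(4 - 119/8) = 9*(-87/8) = -783/8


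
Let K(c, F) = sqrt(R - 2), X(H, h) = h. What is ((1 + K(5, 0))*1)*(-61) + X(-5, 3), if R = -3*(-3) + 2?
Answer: -241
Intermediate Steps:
R = 11 (R = 9 + 2 = 11)
K(c, F) = 3 (K(c, F) = sqrt(11 - 2) = sqrt(9) = 3)
((1 + K(5, 0))*1)*(-61) + X(-5, 3) = ((1 + 3)*1)*(-61) + 3 = (4*1)*(-61) + 3 = 4*(-61) + 3 = -244 + 3 = -241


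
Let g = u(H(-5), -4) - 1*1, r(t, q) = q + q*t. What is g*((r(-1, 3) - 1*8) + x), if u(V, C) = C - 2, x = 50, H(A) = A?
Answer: -294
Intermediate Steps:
u(V, C) = -2 + C
g = -7 (g = (-2 - 4) - 1*1 = -6 - 1 = -7)
g*((r(-1, 3) - 1*8) + x) = -7*((3*(1 - 1) - 1*8) + 50) = -7*((3*0 - 8) + 50) = -7*((0 - 8) + 50) = -7*(-8 + 50) = -7*42 = -294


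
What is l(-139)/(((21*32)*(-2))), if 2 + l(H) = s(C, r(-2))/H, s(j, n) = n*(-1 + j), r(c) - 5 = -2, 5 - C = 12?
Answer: 127/93408 ≈ 0.0013596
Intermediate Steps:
C = -7 (C = 5 - 1*12 = 5 - 12 = -7)
r(c) = 3 (r(c) = 5 - 2 = 3)
l(H) = -2 - 24/H (l(H) = -2 + (3*(-1 - 7))/H = -2 + (3*(-8))/H = -2 - 24/H)
l(-139)/(((21*32)*(-2))) = (-2 - 24/(-139))/(((21*32)*(-2))) = (-2 - 24*(-1/139))/((672*(-2))) = (-2 + 24/139)/(-1344) = -254/139*(-1/1344) = 127/93408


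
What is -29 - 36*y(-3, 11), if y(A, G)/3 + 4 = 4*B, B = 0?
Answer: 403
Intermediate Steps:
y(A, G) = -12 (y(A, G) = -12 + 3*(4*0) = -12 + 3*0 = -12 + 0 = -12)
-29 - 36*y(-3, 11) = -29 - 36*(-12) = -29 + 432 = 403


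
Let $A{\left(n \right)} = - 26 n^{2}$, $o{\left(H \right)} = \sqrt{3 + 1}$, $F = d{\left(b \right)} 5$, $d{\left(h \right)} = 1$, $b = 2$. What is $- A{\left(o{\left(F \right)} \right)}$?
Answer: $104$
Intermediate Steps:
$F = 5$ ($F = 1 \cdot 5 = 5$)
$o{\left(H \right)} = 2$ ($o{\left(H \right)} = \sqrt{4} = 2$)
$- A{\left(o{\left(F \right)} \right)} = - \left(-26\right) 2^{2} = - \left(-26\right) 4 = \left(-1\right) \left(-104\right) = 104$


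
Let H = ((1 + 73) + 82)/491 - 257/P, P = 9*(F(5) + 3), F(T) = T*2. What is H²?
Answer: 11649964225/3300157809 ≈ 3.5301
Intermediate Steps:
F(T) = 2*T
P = 117 (P = 9*(2*5 + 3) = 9*(10 + 3) = 9*13 = 117)
H = -107935/57447 (H = ((1 + 73) + 82)/491 - 257/117 = (74 + 82)*(1/491) - 257*1/117 = 156*(1/491) - 257/117 = 156/491 - 257/117 = -107935/57447 ≈ -1.8789)
H² = (-107935/57447)² = 11649964225/3300157809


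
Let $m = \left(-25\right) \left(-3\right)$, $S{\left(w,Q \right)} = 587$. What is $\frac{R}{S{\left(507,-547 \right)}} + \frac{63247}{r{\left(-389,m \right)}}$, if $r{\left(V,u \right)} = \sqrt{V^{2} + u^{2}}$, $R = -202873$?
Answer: $- \frac{202873}{587} + \frac{63247 \sqrt{156946}}{156946} \approx -185.96$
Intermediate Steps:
$m = 75$
$\frac{R}{S{\left(507,-547 \right)}} + \frac{63247}{r{\left(-389,m \right)}} = - \frac{202873}{587} + \frac{63247}{\sqrt{\left(-389\right)^{2} + 75^{2}}} = \left(-202873\right) \frac{1}{587} + \frac{63247}{\sqrt{151321 + 5625}} = - \frac{202873}{587} + \frac{63247}{\sqrt{156946}} = - \frac{202873}{587} + 63247 \frac{\sqrt{156946}}{156946} = - \frac{202873}{587} + \frac{63247 \sqrt{156946}}{156946}$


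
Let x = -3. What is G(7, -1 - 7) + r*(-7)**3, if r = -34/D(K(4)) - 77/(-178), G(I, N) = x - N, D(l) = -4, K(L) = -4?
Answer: -272240/89 ≈ -3058.9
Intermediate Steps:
G(I, N) = -3 - N
r = 795/89 (r = -34/(-4) - 77/(-178) = -34*(-1/4) - 77*(-1/178) = 17/2 + 77/178 = 795/89 ≈ 8.9326)
G(7, -1 - 7) + r*(-7)**3 = (-3 - (-1 - 7)) + (795/89)*(-7)**3 = (-3 - 1*(-8)) + (795/89)*(-343) = (-3 + 8) - 272685/89 = 5 - 272685/89 = -272240/89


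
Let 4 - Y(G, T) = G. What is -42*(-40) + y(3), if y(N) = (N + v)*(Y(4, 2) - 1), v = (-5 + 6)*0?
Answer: 1677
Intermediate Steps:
v = 0 (v = 1*0 = 0)
Y(G, T) = 4 - G
y(N) = -N (y(N) = (N + 0)*((4 - 1*4) - 1) = N*((4 - 4) - 1) = N*(0 - 1) = N*(-1) = -N)
-42*(-40) + y(3) = -42*(-40) - 1*3 = 1680 - 3 = 1677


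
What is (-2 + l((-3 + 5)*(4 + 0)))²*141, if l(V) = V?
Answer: 5076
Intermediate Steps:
(-2 + l((-3 + 5)*(4 + 0)))²*141 = (-2 + (-3 + 5)*(4 + 0))²*141 = (-2 + 2*4)²*141 = (-2 + 8)²*141 = 6²*141 = 36*141 = 5076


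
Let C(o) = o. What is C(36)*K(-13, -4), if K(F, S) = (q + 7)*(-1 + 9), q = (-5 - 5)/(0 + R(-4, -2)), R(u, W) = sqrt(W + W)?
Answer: 2016 + 1440*I ≈ 2016.0 + 1440.0*I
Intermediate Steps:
R(u, W) = sqrt(2)*sqrt(W) (R(u, W) = sqrt(2*W) = sqrt(2)*sqrt(W))
q = 5*I (q = (-5 - 5)/(0 + sqrt(2)*sqrt(-2)) = -10/(0 + sqrt(2)*(I*sqrt(2))) = -10*(-I/2) = -(-5)*I = 5*I ≈ 5.0*I)
K(F, S) = 56 + 40*I (K(F, S) = (5*I + 7)*(-1 + 9) = (7 + 5*I)*8 = 56 + 40*I)
C(36)*K(-13, -4) = 36*(56 + 40*I) = 2016 + 1440*I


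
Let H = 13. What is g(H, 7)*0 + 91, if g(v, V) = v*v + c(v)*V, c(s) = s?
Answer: 91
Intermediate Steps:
g(v, V) = v² + V*v (g(v, V) = v*v + v*V = v² + V*v)
g(H, 7)*0 + 91 = (13*(7 + 13))*0 + 91 = (13*20)*0 + 91 = 260*0 + 91 = 0 + 91 = 91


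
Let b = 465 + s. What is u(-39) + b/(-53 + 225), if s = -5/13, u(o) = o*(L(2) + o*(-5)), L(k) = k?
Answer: -4293287/559 ≈ -7680.3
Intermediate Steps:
u(o) = o*(2 - 5*o) (u(o) = o*(2 + o*(-5)) = o*(2 - 5*o))
s = -5/13 (s = -5*1/13 = -5/13 ≈ -0.38462)
b = 6040/13 (b = 465 - 5/13 = 6040/13 ≈ 464.62)
u(-39) + b/(-53 + 225) = -39*(2 - 5*(-39)) + 6040/(13*(-53 + 225)) = -39*(2 + 195) + (6040/13)/172 = -39*197 + (6040/13)*(1/172) = -7683 + 1510/559 = -4293287/559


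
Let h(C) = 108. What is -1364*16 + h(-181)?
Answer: -21716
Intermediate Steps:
-1364*16 + h(-181) = -1364*16 + 108 = -21824 + 108 = -21716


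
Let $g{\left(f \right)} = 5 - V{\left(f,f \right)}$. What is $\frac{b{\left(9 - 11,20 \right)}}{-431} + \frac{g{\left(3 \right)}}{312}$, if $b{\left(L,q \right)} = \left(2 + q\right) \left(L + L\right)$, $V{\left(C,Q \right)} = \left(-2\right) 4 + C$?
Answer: $\frac{15883}{67236} \approx 0.23623$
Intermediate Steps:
$V{\left(C,Q \right)} = -8 + C$
$g{\left(f \right)} = 13 - f$ ($g{\left(f \right)} = 5 - \left(-8 + f\right) = 13 - f$)
$b{\left(L,q \right)} = 2 L \left(2 + q\right)$ ($b{\left(L,q \right)} = \left(2 + q\right) 2 L = 2 L \left(2 + q\right)$)
$\frac{b{\left(9 - 11,20 \right)}}{-431} + \frac{g{\left(3 \right)}}{312} = \frac{2 \left(9 - 11\right) \left(2 + 20\right)}{-431} + \frac{13 - 3}{312} = 2 \left(9 - 11\right) 22 \left(- \frac{1}{431}\right) + \left(13 - 3\right) \frac{1}{312} = 2 \left(-2\right) 22 \left(- \frac{1}{431}\right) + 10 \cdot \frac{1}{312} = \left(-88\right) \left(- \frac{1}{431}\right) + \frac{5}{156} = \frac{88}{431} + \frac{5}{156} = \frac{15883}{67236}$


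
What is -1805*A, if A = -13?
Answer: 23465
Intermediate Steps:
-1805*A = -1805*(-13) = 23465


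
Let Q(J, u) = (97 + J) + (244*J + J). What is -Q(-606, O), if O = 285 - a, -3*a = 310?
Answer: 148979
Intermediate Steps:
a = -310/3 (a = -⅓*310 = -310/3 ≈ -103.33)
O = 1165/3 (O = 285 - 1*(-310/3) = 285 + 310/3 = 1165/3 ≈ 388.33)
Q(J, u) = 97 + 246*J (Q(J, u) = (97 + J) + 245*J = 97 + 246*J)
-Q(-606, O) = -(97 + 246*(-606)) = -(97 - 149076) = -1*(-148979) = 148979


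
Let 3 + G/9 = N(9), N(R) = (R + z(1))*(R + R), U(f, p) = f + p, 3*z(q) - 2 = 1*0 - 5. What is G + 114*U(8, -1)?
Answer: 2067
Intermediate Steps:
z(q) = -1 (z(q) = ⅔ + (1*0 - 5)/3 = ⅔ + (0 - 5)/3 = ⅔ + (⅓)*(-5) = ⅔ - 5/3 = -1)
N(R) = 2*R*(-1 + R) (N(R) = (R - 1)*(R + R) = (-1 + R)*(2*R) = 2*R*(-1 + R))
G = 1269 (G = -27 + 9*(2*9*(-1 + 9)) = -27 + 9*(2*9*8) = -27 + 9*144 = -27 + 1296 = 1269)
G + 114*U(8, -1) = 1269 + 114*(8 - 1) = 1269 + 114*7 = 1269 + 798 = 2067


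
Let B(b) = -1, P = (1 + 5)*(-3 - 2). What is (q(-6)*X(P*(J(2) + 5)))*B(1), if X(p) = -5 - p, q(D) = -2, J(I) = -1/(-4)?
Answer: 305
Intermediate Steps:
J(I) = 1/4 (J(I) = -1*(-1/4) = 1/4)
P = -30 (P = 6*(-5) = -30)
(q(-6)*X(P*(J(2) + 5)))*B(1) = -2*(-5 - (-30)*(1/4 + 5))*(-1) = -2*(-5 - (-30)*21/4)*(-1) = -2*(-5 - 1*(-315/2))*(-1) = -2*(-5 + 315/2)*(-1) = -2*305/2*(-1) = -305*(-1) = 305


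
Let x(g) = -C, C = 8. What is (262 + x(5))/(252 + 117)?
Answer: 254/369 ≈ 0.68835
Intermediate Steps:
x(g) = -8 (x(g) = -1*8 = -8)
(262 + x(5))/(252 + 117) = (262 - 8)/(252 + 117) = 254/369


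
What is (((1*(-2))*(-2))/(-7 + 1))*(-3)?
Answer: 2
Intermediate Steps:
(((1*(-2))*(-2))/(-7 + 1))*(-3) = ((-2*(-2))/(-6))*(-3) = -⅙*4*(-3) = -⅔*(-3) = 2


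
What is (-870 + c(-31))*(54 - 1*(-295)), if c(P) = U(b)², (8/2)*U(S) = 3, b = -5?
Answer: -4854939/16 ≈ -3.0343e+5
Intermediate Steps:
U(S) = ¾ (U(S) = (¼)*3 = ¾)
c(P) = 9/16 (c(P) = (¾)² = 9/16)
(-870 + c(-31))*(54 - 1*(-295)) = (-870 + 9/16)*(54 - 1*(-295)) = -13911*(54 + 295)/16 = -13911/16*349 = -4854939/16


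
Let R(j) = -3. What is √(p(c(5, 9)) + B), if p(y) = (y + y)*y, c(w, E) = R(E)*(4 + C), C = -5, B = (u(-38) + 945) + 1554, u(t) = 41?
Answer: √2558 ≈ 50.577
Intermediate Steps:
B = 2540 (B = (41 + 945) + 1554 = 986 + 1554 = 2540)
c(w, E) = 3 (c(w, E) = -3*(4 - 5) = -3*(-1) = 3)
p(y) = 2*y² (p(y) = (2*y)*y = 2*y²)
√(p(c(5, 9)) + B) = √(2*3² + 2540) = √(2*9 + 2540) = √(18 + 2540) = √2558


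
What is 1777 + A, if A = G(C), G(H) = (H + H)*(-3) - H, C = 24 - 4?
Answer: 1637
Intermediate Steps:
C = 20
G(H) = -7*H (G(H) = (2*H)*(-3) - H = -6*H - H = -7*H)
A = -140 (A = -7*20 = -140)
1777 + A = 1777 - 140 = 1637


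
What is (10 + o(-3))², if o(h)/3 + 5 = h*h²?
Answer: 7396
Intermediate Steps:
o(h) = -15 + 3*h³ (o(h) = -15 + 3*(h*h²) = -15 + 3*h³)
(10 + o(-3))² = (10 + (-15 + 3*(-3)³))² = (10 + (-15 + 3*(-27)))² = (10 + (-15 - 81))² = (10 - 96)² = (-86)² = 7396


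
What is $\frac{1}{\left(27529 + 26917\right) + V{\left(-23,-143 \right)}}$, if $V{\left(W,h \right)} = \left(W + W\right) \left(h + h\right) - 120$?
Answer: $\frac{1}{67482} \approx 1.4819 \cdot 10^{-5}$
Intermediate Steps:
$V{\left(W,h \right)} = -120 + 4 W h$ ($V{\left(W,h \right)} = 2 W 2 h - 120 = 4 W h - 120 = -120 + 4 W h$)
$\frac{1}{\left(27529 + 26917\right) + V{\left(-23,-143 \right)}} = \frac{1}{\left(27529 + 26917\right) - \left(120 + 92 \left(-143\right)\right)} = \frac{1}{54446 + \left(-120 + 13156\right)} = \frac{1}{54446 + 13036} = \frac{1}{67482}$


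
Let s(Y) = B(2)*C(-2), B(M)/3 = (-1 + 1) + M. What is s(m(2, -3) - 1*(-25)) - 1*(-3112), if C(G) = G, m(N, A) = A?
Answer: 3100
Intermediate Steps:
B(M) = 3*M (B(M) = 3*((-1 + 1) + M) = 3*(0 + M) = 3*M)
s(Y) = -12 (s(Y) = (3*2)*(-2) = 6*(-2) = -12)
s(m(2, -3) - 1*(-25)) - 1*(-3112) = -12 - 1*(-3112) = -12 + 3112 = 3100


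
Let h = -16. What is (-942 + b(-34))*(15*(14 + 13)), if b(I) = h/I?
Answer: -6482430/17 ≈ -3.8132e+5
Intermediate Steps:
b(I) = -16/I
(-942 + b(-34))*(15*(14 + 13)) = (-942 - 16/(-34))*(15*(14 + 13)) = (-942 - 16*(-1/34))*(15*27) = (-942 + 8/17)*405 = -16006/17*405 = -6482430/17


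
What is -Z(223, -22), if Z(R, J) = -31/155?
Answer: ⅕ ≈ 0.20000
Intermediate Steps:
Z(R, J) = -⅕ (Z(R, J) = -31*1/155 = -⅕)
-Z(223, -22) = -1*(-⅕) = ⅕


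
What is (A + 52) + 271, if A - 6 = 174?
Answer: 503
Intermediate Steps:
A = 180 (A = 6 + 174 = 180)
(A + 52) + 271 = (180 + 52) + 271 = 232 + 271 = 503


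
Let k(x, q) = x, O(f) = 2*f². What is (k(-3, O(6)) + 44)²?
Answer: 1681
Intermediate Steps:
(k(-3, O(6)) + 44)² = (-3 + 44)² = 41² = 1681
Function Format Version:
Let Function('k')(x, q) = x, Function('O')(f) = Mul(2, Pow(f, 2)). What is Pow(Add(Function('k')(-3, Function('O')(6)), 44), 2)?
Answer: 1681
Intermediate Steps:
Pow(Add(Function('k')(-3, Function('O')(6)), 44), 2) = Pow(Add(-3, 44), 2) = Pow(41, 2) = 1681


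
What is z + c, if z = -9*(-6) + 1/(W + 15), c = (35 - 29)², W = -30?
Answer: 1349/15 ≈ 89.933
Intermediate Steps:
c = 36 (c = 6² = 36)
z = 809/15 (z = -9*(-6) + 1/(-30 + 15) = 54 + 1/(-15) = 54 - 1/15 = 809/15 ≈ 53.933)
z + c = 809/15 + 36 = 1349/15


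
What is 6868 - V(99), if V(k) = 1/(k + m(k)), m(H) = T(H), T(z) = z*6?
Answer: 4759523/693 ≈ 6868.0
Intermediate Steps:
T(z) = 6*z
m(H) = 6*H
V(k) = 1/(7*k) (V(k) = 1/(k + 6*k) = 1/(7*k))
6868 - V(99) = 6868 - 1/(7*99) = 6868 - 1*1/693 = 6868 - 1/693 = 4759523/693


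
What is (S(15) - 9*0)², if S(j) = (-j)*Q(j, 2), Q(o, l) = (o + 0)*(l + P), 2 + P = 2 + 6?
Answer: 3240000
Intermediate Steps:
P = 6 (P = -2 + (2 + 6) = -2 + 8 = 6)
Q(o, l) = o*(6 + l) (Q(o, l) = (o + 0)*(l + 6) = o*(6 + l))
S(j) = -8*j² (S(j) = (-j)*(j*(6 + 2)) = (-j)*(j*8) = (-j)*(8*j) = -8*j²)
(S(15) - 9*0)² = (-8*15² - 9*0)² = (-8*225 + 0)² = (-1800 + 0)² = (-1800)² = 3240000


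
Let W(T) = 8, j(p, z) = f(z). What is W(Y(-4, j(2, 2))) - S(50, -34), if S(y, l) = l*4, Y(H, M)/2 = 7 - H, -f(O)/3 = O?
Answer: 144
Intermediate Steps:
f(O) = -3*O
j(p, z) = -3*z
Y(H, M) = 14 - 2*H (Y(H, M) = 2*(7 - H) = 14 - 2*H)
S(y, l) = 4*l
W(Y(-4, j(2, 2))) - S(50, -34) = 8 - 4*(-34) = 8 - 1*(-136) = 8 + 136 = 144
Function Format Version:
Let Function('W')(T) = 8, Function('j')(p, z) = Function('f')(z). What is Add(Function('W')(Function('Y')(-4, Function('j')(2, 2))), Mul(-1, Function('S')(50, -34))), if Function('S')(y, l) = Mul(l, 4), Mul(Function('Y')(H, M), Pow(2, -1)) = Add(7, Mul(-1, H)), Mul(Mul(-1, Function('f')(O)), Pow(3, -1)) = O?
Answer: 144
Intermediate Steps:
Function('f')(O) = Mul(-3, O)
Function('j')(p, z) = Mul(-3, z)
Function('Y')(H, M) = Add(14, Mul(-2, H)) (Function('Y')(H, M) = Mul(2, Add(7, Mul(-1, H))) = Add(14, Mul(-2, H)))
Function('S')(y, l) = Mul(4, l)
Add(Function('W')(Function('Y')(-4, Function('j')(2, 2))), Mul(-1, Function('S')(50, -34))) = Add(8, Mul(-1, Mul(4, -34))) = Add(8, Mul(-1, -136)) = Add(8, 136) = 144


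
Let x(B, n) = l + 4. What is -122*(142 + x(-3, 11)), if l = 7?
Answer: -18666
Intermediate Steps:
x(B, n) = 11 (x(B, n) = 7 + 4 = 11)
-122*(142 + x(-3, 11)) = -122*(142 + 11) = -122*153 = -18666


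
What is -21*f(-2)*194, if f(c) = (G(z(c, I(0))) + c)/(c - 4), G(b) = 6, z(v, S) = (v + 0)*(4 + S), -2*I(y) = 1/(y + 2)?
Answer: 2716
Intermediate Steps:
I(y) = -1/(2*(2 + y)) (I(y) = -1/(2*(y + 2)) = -1/(2*(2 + y)))
z(v, S) = v*(4 + S)
f(c) = (6 + c)/(-4 + c) (f(c) = (6 + c)/(c - 4) = (6 + c)/(-4 + c))
-21*f(-2)*194 = -21*(6 - 2)/(-4 - 2)*194 = -21*4/(-6)*194 = -(-7)*4/2*194 = -21*(-⅔)*194 = 14*194 = 2716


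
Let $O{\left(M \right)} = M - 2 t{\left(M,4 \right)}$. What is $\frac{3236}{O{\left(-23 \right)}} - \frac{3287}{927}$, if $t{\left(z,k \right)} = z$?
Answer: $\frac{2924171}{21321} \approx 137.15$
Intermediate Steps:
$O{\left(M \right)} = - M$ ($O{\left(M \right)} = M - 2 M = - M$)
$\frac{3236}{O{\left(-23 \right)}} - \frac{3287}{927} = \frac{3236}{\left(-1\right) \left(-23\right)} - \frac{3287}{927} = \frac{3236}{23} - \frac{3287}{927} = \frac{2924171}{21321}$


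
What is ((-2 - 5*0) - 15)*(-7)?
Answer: 119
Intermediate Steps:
((-2 - 5*0) - 15)*(-7) = ((-2 + 0) - 15)*(-7) = (-2 - 15)*(-7) = -17*(-7) = 119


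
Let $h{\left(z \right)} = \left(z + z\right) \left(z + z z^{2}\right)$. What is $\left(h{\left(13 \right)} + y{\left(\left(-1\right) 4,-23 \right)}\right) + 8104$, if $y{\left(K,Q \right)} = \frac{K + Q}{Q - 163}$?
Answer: $\frac{4064977}{62} \approx 65564.0$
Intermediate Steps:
$y{\left(K,Q \right)} = \frac{K + Q}{-163 + Q}$
$h{\left(z \right)} = 2 z \left(z + z^{3}\right)$
$\left(h{\left(13 \right)} + y{\left(\left(-1\right) 4,-23 \right)}\right) + 8104 = \left(2 \cdot 13^{2} \left(1 + 13^{2}\right) + \frac{\left(-1\right) 4 - 23}{-163 - 23}\right) + 8104 = \left(2 \cdot 169 \left(1 + 169\right) + \frac{-4 - 23}{-186}\right) + 8104 = \left(2 \cdot 169 \cdot 170 - - \frac{9}{62}\right) + 8104 = \left(57460 + \frac{9}{62}\right) + 8104 = \frac{3562529}{62} + 8104 = \frac{4064977}{62}$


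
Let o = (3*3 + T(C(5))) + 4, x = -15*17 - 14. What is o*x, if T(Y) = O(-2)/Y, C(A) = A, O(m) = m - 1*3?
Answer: -3228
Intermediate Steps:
O(m) = -3 + m (O(m) = m - 3 = -3 + m)
T(Y) = -5/Y (T(Y) = (-3 - 2)/Y = -5/Y)
x = -269 (x = -255 - 14 = -269)
o = 12 (o = (3*3 - 5/5) + 4 = (9 - 5*⅕) + 4 = (9 - 1) + 4 = 8 + 4 = 12)
o*x = 12*(-269) = -3228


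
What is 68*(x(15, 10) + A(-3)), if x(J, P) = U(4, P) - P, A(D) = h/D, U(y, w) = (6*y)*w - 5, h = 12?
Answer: 15028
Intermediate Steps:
U(y, w) = -5 + 6*w*y (U(y, w) = 6*w*y - 5 = -5 + 6*w*y)
A(D) = 12/D
x(J, P) = -5 + 23*P (x(J, P) = (-5 + 6*P*4) - P = (-5 + 24*P) - P = -5 + 23*P)
68*(x(15, 10) + A(-3)) = 68*((-5 + 23*10) + 12/(-3)) = 68*((-5 + 230) + 12*(-⅓)) = 68*(225 - 4) = 68*221 = 15028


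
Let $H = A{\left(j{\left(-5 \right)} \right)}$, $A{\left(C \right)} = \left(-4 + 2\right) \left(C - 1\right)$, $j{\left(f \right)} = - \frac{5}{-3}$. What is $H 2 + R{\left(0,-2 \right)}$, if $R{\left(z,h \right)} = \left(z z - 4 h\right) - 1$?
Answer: $\frac{13}{3} \approx 4.3333$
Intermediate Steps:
$R{\left(z,h \right)} = -1 + z^{2} - 4 h$ ($R{\left(z,h \right)} = \left(z^{2} - 4 h\right) - 1 = -1 + z^{2} - 4 h$)
$j{\left(f \right)} = \frac{5}{3}$ ($j{\left(f \right)} = \left(-5\right) \left(- \frac{1}{3}\right) = \frac{5}{3}$)
$A{\left(C \right)} = 2 - 2 C$ ($A{\left(C \right)} = - 2 \left(-1 + C\right) = 2 - 2 C$)
$H = - \frac{4}{3}$ ($H = 2 - \frac{10}{3} = - \frac{4}{3} \approx -1.3333$)
$H 2 + R{\left(0,-2 \right)} = \left(- \frac{4}{3}\right) 2 - \left(-7 + 0\right) = - \frac{8}{3} + \left(-1 + 0 + 8\right) = - \frac{8}{3} + 7 = \frac{13}{3}$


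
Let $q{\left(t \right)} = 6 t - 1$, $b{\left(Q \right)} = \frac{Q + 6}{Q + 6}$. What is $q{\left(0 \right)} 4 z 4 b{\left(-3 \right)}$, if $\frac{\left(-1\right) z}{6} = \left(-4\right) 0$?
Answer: $0$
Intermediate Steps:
$b{\left(Q \right)} = 1$ ($b{\left(Q \right)} = \frac{6 + Q}{6 + Q} = 1$)
$z = 0$ ($z = - 6 \left(\left(-4\right) 0\right) = \left(-6\right) 0 = 0$)
$q{\left(t \right)} = -1 + 6 t$
$q{\left(0 \right)} 4 z 4 b{\left(-3 \right)} = \left(-1 + 6 \cdot 0\right) 4 \cdot 0 \cdot 4 \cdot 1 = \left(-1 + 0\right) 4 \cdot 0 \cdot 1 = \left(-1\right) 4 \cdot 0 = \left(-4\right) 0 = 0$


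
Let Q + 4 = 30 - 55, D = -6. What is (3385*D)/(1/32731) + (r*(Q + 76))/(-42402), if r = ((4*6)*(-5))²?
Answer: -4697905745670/7067 ≈ -6.6477e+8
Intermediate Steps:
Q = -29 (Q = -4 + (30 - 55) = -4 - 25 = -29)
r = 14400 (r = (24*(-5))² = (-120)² = 14400)
(3385*D)/(1/32731) + (r*(Q + 76))/(-42402) = (3385*(-6))/(1/32731) + (14400*(-29 + 76))/(-42402) = -20310/1/32731 + (14400*47)*(-1/42402) = -20310*32731 + 676800*(-1/42402) = -664766610 - 112800/7067 = -4697905745670/7067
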